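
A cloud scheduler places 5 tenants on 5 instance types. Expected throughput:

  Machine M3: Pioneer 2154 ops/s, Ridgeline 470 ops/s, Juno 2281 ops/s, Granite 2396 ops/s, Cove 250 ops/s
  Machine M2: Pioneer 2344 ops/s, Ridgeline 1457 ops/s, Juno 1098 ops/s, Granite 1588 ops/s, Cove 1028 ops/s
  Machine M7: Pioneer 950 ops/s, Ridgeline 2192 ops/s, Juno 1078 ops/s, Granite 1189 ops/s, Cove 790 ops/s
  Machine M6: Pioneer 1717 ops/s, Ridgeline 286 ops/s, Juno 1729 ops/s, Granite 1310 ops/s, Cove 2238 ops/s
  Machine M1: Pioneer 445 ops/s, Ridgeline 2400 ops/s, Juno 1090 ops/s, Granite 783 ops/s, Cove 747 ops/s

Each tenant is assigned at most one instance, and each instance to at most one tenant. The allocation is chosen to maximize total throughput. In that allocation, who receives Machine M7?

Juno receives Machine M7.

Optimal: Pioneer→Machine M2 (2344 ops/s), Ridgeline→Machine M1 (2400 ops/s), Juno→Machine M7 (1078 ops/s), Granite→Machine M3 (2396 ops/s), Cove→Machine M6 (2238 ops/s) — total 2344+2400+1078+2396+2238 = 10456 ops/s.
Row-greedy (each tenant in turn takes its best remaining instance) gives 9125 ops/s, worse by 1331.
Juno's own top instance is Machine M3 (2281 ops/s), but forcing Juno→Machine M3 and reassigning the rest optimally gives only 10452 ops/s — worse by 4.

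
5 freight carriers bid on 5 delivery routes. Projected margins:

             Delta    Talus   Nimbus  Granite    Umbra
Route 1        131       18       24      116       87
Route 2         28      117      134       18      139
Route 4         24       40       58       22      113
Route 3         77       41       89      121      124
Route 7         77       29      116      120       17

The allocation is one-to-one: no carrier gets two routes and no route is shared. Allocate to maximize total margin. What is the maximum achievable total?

Treat this as an assignment problem: match each carrier to one route.
Optimal: Delta→Route 1 ($131k), Talus→Route 2 ($117k), Nimbus→Route 7 ($116k), Granite→Route 3 ($121k), Umbra→Route 4 ($113k) — total 131+117+116+121+113 = $598k.
Max-entry greedy (repeatedly take the single best remaining cell) gives $547k, worse by 51.
Next-best assignment: Delta→Route 1, Talus→Route 2, Nimbus→Route 3, Granite→Route 7, Umbra→Route 4 = $570k.

Max total: $598k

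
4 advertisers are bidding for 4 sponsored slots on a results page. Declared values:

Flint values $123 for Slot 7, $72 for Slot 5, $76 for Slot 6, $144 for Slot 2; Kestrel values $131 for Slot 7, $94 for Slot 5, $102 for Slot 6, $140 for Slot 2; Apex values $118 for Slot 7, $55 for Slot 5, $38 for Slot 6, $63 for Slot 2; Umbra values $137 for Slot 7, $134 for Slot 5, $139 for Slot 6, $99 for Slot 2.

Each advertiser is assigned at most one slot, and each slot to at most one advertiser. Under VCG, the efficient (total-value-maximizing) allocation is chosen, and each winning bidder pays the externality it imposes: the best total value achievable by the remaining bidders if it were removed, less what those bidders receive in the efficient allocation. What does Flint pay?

Flint pays $43.

Efficient allocation: Flint→Slot 2 ($144), Kestrel→Slot 6 ($102), Apex→Slot 7 ($118), Umbra→Slot 5 ($134); total welfare W = $498.
Flint receives Slot 2 at value $144, so the others get W − 144 = $354.
Without Flint: best allocation of the remaining 3 bidders over all 4 slots is Kestrel→Slot 2 ($140), Apex→Slot 7 ($118), Umbra→Slot 6 ($139), total $397.
VCG payment = (others' best without Flint) − (others' welfare with Flint) = 397 − 354 = $43.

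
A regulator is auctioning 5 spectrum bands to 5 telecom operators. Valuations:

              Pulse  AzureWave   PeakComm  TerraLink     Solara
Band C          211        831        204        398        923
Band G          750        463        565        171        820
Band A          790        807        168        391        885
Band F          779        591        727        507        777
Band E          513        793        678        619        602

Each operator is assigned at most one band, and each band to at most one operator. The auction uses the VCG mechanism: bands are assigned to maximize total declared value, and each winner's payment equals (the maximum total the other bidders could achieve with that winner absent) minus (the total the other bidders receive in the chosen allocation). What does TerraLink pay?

Efficient allocation: Pulse→Band G ($750M), AzureWave→Band A ($807M), PeakComm→Band F ($727M), TerraLink→Band E ($619M), Solara→Band C ($923M); total welfare W = $3826M.
TerraLink receives Band E at value $619M, so the others get W − 619 = $3207M.
Without TerraLink: best allocation of the remaining 4 bidders over all 5 bands is Pulse→Band A ($790M), AzureWave→Band E ($793M), PeakComm→Band F ($727M), Solara→Band C ($923M), total $3233M.
VCG payment = (others' best without TerraLink) − (others' welfare with TerraLink) = 3233 − 3207 = $26M.

TerraLink pays $26M.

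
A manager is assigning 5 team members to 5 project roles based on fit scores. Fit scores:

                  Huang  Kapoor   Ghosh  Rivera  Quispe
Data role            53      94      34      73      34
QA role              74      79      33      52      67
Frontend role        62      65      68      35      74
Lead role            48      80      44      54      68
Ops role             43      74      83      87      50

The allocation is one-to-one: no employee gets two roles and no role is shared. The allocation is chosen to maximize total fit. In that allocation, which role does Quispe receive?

Treat this as an assignment problem: match each employee to one role.
Optimal: Huang→QA role (74 pts), Kapoor→Data role (94 pts), Ghosh→Frontend role (68 pts), Rivera→Ops role (87 pts), Quispe→Lead role (68 pts) — total 74+94+68+87+68 = 391 pts.
Column-greedy (each role in turn goes to its best remaining employee) gives 379 pts, worse by 12.
Next-best assignment: Huang→QA role, Kapoor→Lead role, Ghosh→Ops role, Rivera→Data role, Quispe→Frontend role = 384 pts.
Swapping Quispe↔Rivera (Quispe→Ops role 50 pts, Rivera→Lead role 54 pts) loses 51.
Checked against all permutations: 391 pts is optimal.
Quispe's own top role is Frontend role (74 pts), but forcing Quispe→Frontend role and reassigning the rest optimally gives only 384 pts — worse by 7.

Quispe receives Lead role.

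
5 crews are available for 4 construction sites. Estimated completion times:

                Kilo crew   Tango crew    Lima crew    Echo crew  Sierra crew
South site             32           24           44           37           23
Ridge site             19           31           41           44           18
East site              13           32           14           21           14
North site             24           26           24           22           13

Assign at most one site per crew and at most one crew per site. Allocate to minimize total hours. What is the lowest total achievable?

This is a one-to-one assignment (minimum-cost bipartite matching).
Optimal: Tango crew→South site (24 hours), Kilo crew→Ridge site (19 hours), Lima crew→East site (14 hours), Sierra crew→North site (13 hours) — total 24+19+14+13 = 70 hours.
Row-greedy (each crew in turn takes its cheapest remaining site) gives 105 hours, worse by 35.
Swapping Tango crew↔Kilo crew (Tango crew→Ridge site 31 hours, Kilo crew→South site 32 hours) adds 20.

Minimum total: 70 hours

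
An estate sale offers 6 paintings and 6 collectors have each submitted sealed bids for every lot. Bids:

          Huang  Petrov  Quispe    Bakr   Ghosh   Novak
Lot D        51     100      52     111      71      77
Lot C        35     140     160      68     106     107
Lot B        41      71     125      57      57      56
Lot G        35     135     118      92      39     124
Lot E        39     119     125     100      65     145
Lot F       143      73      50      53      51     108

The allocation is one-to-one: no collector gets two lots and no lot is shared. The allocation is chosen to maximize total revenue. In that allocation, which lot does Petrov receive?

Optimal: Huang→Lot F ($143), Petrov→Lot G ($135), Quispe→Lot B ($125), Bakr→Lot D ($111), Ghosh→Lot C ($106), Novak→Lot E ($145) — total 143+135+125+111+106+145 = $765.
Next-best assignment: Huang→Lot F, Petrov→Lot G, Quispe→Lot C, Bakr→Lot D, Ghosh→Lot B, Novak→Lot E = $751.
Petrov's own top lot is Lot C ($140), but forcing Petrov→Lot C and reassigning the rest optimally gives only $716 — worse by 49.

Petrov receives Lot G.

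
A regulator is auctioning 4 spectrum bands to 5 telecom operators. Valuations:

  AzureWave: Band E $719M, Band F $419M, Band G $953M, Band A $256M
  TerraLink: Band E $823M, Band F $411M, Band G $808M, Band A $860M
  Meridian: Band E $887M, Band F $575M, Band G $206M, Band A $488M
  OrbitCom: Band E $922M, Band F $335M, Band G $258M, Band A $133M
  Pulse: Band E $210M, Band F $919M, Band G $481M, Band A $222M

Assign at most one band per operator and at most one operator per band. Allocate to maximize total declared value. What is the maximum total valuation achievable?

Optimal: OrbitCom→Band E ($922M), Pulse→Band F ($919M), AzureWave→Band G ($953M), TerraLink→Band A ($860M) — total 922+919+953+860 = $3654M.
Row-greedy (each operator in turn takes its best remaining band) gives $3035M, worse by 619.

Max total: $3654M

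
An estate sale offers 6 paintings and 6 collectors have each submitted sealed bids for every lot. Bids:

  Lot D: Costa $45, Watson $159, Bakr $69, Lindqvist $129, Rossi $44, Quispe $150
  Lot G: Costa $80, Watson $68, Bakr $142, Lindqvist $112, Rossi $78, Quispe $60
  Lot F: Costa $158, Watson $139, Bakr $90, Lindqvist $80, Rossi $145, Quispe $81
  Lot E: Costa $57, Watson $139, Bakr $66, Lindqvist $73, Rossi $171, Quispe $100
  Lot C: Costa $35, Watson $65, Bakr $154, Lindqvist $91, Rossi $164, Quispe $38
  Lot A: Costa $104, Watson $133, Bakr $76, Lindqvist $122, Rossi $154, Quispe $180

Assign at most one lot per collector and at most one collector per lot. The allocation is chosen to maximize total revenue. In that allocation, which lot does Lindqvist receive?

Lindqvist receives Lot G.

Optimal: Costa→Lot F ($158), Watson→Lot D ($159), Bakr→Lot C ($154), Lindqvist→Lot G ($112), Rossi→Lot E ($171), Quispe→Lot A ($180) — total 158+159+154+112+171+180 = $934.
Row-greedy (each collector in turn takes its best remaining lot) gives $824, worse by 110.
Swapping Quispe↔Bakr (Quispe→Lot C $38, Bakr→Lot A $76) loses 220.
Lindqvist's own top lot is Lot D ($129), but forcing Lindqvist→Lot D and reassigning the rest optimally gives only $912 — worse by 22.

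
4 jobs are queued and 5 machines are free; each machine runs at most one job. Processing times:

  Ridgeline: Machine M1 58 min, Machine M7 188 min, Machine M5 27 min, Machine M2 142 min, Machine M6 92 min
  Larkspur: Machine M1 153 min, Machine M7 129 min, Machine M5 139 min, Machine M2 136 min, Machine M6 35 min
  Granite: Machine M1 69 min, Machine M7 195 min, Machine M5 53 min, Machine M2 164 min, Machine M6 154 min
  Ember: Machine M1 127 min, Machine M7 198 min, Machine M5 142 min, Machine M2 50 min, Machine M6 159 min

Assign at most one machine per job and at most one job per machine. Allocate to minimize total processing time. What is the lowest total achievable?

Optimal: Ridgeline→Machine M5 (27 min), Larkspur→Machine M6 (35 min), Granite→Machine M1 (69 min), Ember→Machine M2 (50 min) — total 27+35+69+50 = 181 min.
Column-greedy (each machine in turn goes to its cheapest remaining job) gives 290 min, worse by 109.
Next-best assignment: Ridgeline→Machine M1, Larkspur→Machine M6, Granite→Machine M5, Ember→Machine M2 = 196 min.
Checked against all permutations: 181 min is optimal.

Min total: 181 min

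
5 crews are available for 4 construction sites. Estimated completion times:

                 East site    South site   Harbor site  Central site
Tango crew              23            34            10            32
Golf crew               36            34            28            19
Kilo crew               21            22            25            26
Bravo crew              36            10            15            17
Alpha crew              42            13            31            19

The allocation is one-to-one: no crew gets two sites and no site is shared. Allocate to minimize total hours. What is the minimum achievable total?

Optimal: Kilo crew→East site (21 hours), Bravo crew→South site (10 hours), Tango crew→Harbor site (10 hours), Golf crew→Central site (19 hours) — total 21+10+10+19 = 60 hours.
Swapping Bravo crew↔Golf crew (Bravo crew→Central site 17 hours, Golf crew→South site 34 hours) adds 22.
Checked against all permutations: 60 hours is optimal.

Minimum total: 60 hours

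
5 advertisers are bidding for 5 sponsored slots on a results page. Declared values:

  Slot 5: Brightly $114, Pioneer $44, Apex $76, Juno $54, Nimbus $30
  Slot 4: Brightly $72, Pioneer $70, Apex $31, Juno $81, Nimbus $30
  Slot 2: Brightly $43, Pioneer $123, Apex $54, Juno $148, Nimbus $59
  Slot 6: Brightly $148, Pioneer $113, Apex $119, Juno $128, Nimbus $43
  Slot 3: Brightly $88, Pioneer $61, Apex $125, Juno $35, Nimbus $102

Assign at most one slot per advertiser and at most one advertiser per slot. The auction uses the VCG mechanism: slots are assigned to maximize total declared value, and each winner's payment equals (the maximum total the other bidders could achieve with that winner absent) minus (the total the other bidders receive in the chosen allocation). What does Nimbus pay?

Nimbus pays $49.

Efficient allocation: Brightly→Slot 5 ($114), Pioneer→Slot 4 ($70), Apex→Slot 6 ($119), Juno→Slot 2 ($148), Nimbus→Slot 3 ($102); total welfare W = $553.
Nimbus receives Slot 3 at value $102, so the others get W − 102 = $451.
Without Nimbus: best allocation of the remaining 4 bidders over all 5 slots is Brightly→Slot 5 ($114), Pioneer→Slot 6 ($113), Apex→Slot 3 ($125), Juno→Slot 2 ($148), total $500.
VCG payment = (others' best without Nimbus) − (others' welfare with Nimbus) = 500 − 451 = $49.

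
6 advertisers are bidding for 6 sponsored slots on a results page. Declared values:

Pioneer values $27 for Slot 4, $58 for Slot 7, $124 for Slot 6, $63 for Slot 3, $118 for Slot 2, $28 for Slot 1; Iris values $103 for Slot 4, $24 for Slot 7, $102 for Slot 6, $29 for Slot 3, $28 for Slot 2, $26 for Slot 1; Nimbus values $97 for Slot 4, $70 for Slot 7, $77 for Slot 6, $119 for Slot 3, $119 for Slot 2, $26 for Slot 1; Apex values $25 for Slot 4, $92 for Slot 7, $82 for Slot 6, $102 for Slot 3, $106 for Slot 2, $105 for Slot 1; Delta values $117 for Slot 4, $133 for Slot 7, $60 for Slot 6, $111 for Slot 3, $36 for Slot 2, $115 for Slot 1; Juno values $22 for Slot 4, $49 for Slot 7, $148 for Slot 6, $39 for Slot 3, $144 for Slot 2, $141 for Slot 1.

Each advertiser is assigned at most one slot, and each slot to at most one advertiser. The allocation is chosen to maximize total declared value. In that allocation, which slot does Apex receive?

Apex receives Slot 1.

This is the linear assignment problem.
Optimal: Pioneer→Slot 6 ($124), Iris→Slot 4 ($103), Nimbus→Slot 3 ($119), Apex→Slot 1 ($105), Delta→Slot 7 ($133), Juno→Slot 2 ($144) — total 124+103+119+105+133+144 = $728.
Column-greedy (each slot in turn goes to its best remaining advertiser) gives $620, worse by 108.
No other one-to-one assignment exceeds $728.
Apex's own top slot is Slot 2 ($106), but forcing Apex→Slot 2 and reassigning the rest optimally gives only $726 — worse by 2.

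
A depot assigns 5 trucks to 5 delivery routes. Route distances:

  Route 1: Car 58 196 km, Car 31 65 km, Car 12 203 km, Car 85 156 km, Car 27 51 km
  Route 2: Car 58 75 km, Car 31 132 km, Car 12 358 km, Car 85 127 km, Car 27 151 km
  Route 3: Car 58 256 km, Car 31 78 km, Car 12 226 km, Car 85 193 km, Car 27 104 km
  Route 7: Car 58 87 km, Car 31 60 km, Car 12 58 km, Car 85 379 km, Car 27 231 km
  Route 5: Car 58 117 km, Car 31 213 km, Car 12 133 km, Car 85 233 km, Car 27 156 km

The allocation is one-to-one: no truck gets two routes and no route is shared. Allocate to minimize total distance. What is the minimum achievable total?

Minimum total: 431 km

Treat this as an assignment problem: match each truck to one route.
Optimal: Car 58→Route 5 (117 km), Car 31→Route 3 (78 km), Car 12→Route 7 (58 km), Car 85→Route 2 (127 km), Car 27→Route 1 (51 km) — total 117+78+58+127+51 = 431 km.
Min-entry greedy (repeatedly take the single cheapest remaining cell) gives 495 km, worse by 64.
Next-best assignment: Car 58→Route 5, Car 31→Route 1, Car 12→Route 7, Car 85→Route 2, Car 27→Route 3 = 471 km.
Swapping Car 12↔Car 31 (Car 12→Route 3 226 km, Car 31→Route 7 60 km) adds 150.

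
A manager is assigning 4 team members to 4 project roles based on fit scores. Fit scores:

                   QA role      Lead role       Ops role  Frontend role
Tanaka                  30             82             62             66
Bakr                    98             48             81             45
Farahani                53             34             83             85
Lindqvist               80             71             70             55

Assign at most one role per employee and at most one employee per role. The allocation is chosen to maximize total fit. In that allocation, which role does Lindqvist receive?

Optimal: Tanaka→Lead role (82 pts), Bakr→QA role (98 pts), Farahani→Frontend role (85 pts), Lindqvist→Ops role (70 pts) — total 82+98+85+70 = 335 pts.
Column-greedy (each role in turn goes to its best remaining employee) gives 318 pts, worse by 17.
Swapping Farahani↔Lindqvist (Farahani→Ops role 83 pts, Lindqvist→Frontend role 55 pts) loses 17.
Every other assignment is strictly worse.
Lindqvist's own top role is QA role (80 pts), but forcing Lindqvist→QA role and reassigning the rest optimally gives only 328 pts — worse by 7.

Lindqvist receives Ops role.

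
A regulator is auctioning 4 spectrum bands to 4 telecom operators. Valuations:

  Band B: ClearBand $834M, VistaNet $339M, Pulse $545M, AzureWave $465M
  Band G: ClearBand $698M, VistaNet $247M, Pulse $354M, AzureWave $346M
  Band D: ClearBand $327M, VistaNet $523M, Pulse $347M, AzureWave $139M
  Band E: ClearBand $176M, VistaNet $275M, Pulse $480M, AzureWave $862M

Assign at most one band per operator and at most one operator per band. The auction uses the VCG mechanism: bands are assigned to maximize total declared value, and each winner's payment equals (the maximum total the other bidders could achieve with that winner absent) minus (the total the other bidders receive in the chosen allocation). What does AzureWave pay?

AzureWave pays $71M.

Efficient allocation: ClearBand→Band G ($698M), VistaNet→Band D ($523M), Pulse→Band B ($545M), AzureWave→Band E ($862M); total welfare W = $2628M.
AzureWave receives Band E at value $862M, so the others get W − 862 = $1766M.
Without AzureWave: best allocation of the remaining 3 bidders over all 4 bands is ClearBand→Band B ($834M), VistaNet→Band D ($523M), Pulse→Band E ($480M), total $1837M.
VCG payment = (others' best without AzureWave) − (others' welfare with AzureWave) = 1837 − 1766 = $71M.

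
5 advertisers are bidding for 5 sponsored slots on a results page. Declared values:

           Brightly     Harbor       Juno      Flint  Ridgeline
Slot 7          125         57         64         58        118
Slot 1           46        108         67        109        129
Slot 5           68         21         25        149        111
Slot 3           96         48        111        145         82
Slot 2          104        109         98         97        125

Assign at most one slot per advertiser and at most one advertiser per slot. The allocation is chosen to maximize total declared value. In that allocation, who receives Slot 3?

Juno receives Slot 3.

This is the linear assignment problem.
Optimal: Brightly→Slot 7 ($125), Harbor→Slot 2 ($109), Juno→Slot 3 ($111), Flint→Slot 5 ($149), Ridgeline→Slot 1 ($129) — total 125+109+111+149+129 = $623.
Next-best assignment: Brightly→Slot 7, Harbor→Slot 1, Juno→Slot 3, Flint→Slot 5, Ridgeline→Slot 2 = $618.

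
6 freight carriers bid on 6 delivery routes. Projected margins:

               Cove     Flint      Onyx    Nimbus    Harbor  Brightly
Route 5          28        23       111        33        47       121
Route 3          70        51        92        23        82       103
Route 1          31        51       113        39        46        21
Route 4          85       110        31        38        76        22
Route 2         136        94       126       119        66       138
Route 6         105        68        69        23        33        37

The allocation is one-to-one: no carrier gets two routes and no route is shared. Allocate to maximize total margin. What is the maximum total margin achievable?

Max total: $650k

Optimal: Cove→Route 6 ($105k), Flint→Route 4 ($110k), Onyx→Route 1 ($113k), Nimbus→Route 2 ($119k), Harbor→Route 3 ($82k), Brightly→Route 5 ($121k) — total 105+110+113+119+82+121 = $650k.
Column-greedy (each route in turn goes to its best remaining carrier) gives $501k, worse by 149.
Swapping Nimbus↔Cove (Nimbus→Route 6 $23k, Cove→Route 2 $136k) loses 65.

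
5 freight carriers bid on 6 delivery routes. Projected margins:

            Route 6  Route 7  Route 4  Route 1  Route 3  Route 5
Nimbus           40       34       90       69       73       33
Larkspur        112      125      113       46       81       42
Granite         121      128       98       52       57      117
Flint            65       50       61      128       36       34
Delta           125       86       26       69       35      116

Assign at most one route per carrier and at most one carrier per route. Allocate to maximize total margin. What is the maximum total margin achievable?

Optimal: Nimbus→Route 4 ($90k), Larkspur→Route 7 ($125k), Granite→Route 5 ($117k), Flint→Route 1 ($128k), Delta→Route 6 ($125k) — total 90+125+117+128+125 = $585k.
Next-best assignment: Nimbus→Route 4, Larkspur→Route 7, Granite→Route 6, Flint→Route 1, Delta→Route 5 = $580k.
Swapping Nimbus↔Flint (Nimbus→Route 1 $69k, Flint→Route 4 $61k) loses 88.

Maximum total: $585k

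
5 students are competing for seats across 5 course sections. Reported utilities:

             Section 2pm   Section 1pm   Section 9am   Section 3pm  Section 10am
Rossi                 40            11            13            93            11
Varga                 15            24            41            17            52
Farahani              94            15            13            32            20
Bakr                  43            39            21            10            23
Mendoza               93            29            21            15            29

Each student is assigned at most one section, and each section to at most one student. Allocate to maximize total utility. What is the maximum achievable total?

Maximum total: 299 points

This is the linear assignment problem.
Optimal: Rossi→Section 3pm (93 points), Varga→Section 10am (52 points), Farahani→Section 2pm (94 points), Bakr→Section 1pm (39 points), Mendoza→Section 9am (21 points) — total 93+52+94+39+21 = 299 points.
Column-greedy (each section in turn goes to its best remaining student) gives 296 points, worse by 3.
Next-best assignment: Rossi→Section 3pm, Varga→Section 9am, Farahani→Section 2pm, Bakr→Section 1pm, Mendoza→Section 10am = 296 points.
Swapping Farahani↔Bakr (Farahani→Section 1pm 15 points, Bakr→Section 2pm 43 points) loses 75.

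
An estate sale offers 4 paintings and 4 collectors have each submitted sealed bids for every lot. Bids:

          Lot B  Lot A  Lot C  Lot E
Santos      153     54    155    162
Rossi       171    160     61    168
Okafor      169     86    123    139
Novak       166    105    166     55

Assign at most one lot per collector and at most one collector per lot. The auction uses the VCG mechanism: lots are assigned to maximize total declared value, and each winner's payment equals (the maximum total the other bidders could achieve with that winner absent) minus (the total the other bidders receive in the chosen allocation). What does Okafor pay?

Efficient allocation: Santos→Lot E ($162), Rossi→Lot A ($160), Okafor→Lot B ($169), Novak→Lot C ($166); total welfare W = $657.
Okafor receives Lot B at value $169, so the others get W − 169 = $488.
Without Okafor: best allocation of the remaining 3 bidders over all 4 lots is Santos→Lot E ($162), Rossi→Lot B ($171), Novak→Lot C ($166), total $499.
VCG payment = (others' best without Okafor) − (others' welfare with Okafor) = 499 − 488 = $11.

Okafor pays $11.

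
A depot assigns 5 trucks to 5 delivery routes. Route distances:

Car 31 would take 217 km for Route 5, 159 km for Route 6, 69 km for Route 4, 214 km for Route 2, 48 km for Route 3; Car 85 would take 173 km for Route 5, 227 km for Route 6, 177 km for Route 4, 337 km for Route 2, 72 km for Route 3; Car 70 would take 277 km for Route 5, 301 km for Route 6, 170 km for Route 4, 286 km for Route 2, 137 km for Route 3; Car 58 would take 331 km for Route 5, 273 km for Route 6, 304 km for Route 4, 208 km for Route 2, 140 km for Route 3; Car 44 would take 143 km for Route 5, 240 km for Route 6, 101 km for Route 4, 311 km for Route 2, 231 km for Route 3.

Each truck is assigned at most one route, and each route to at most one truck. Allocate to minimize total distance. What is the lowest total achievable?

This is the linear assignment problem.
Optimal: Car 31→Route 6 (159 km), Car 85→Route 3 (72 km), Car 70→Route 4 (170 km), Car 58→Route 2 (208 km), Car 44→Route 5 (143 km) — total 159+72+170+208+143 = 752 km.
Min-entry greedy (repeatedly take the single cheapest remaining cell) gives 831 km, worse by 79.
Swapping Car 85↔Car 44 (Car 85→Route 5 173 km, Car 44→Route 3 231 km) adds 189.
Every other assignment is strictly worse.

Min total: 752 km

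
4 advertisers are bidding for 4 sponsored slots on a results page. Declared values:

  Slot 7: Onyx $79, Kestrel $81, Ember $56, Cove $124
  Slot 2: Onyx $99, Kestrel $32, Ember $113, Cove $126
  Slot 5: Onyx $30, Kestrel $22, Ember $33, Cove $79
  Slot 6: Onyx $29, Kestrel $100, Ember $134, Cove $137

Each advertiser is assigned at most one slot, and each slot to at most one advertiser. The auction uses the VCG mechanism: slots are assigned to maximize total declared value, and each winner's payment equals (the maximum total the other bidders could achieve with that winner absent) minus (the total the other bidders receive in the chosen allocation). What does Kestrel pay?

Kestrel pays $45.

Efficient allocation: Onyx→Slot 2 ($99), Kestrel→Slot 7 ($81), Ember→Slot 6 ($134), Cove→Slot 5 ($79); total welfare W = $393.
Kestrel receives Slot 7 at value $81, so the others get W − 81 = $312.
Without Kestrel: best allocation of the remaining 3 bidders over all 4 slots is Onyx→Slot 2 ($99), Ember→Slot 6 ($134), Cove→Slot 7 ($124), total $357.
VCG payment = (others' best without Kestrel) − (others' welfare with Kestrel) = 357 − 312 = $45.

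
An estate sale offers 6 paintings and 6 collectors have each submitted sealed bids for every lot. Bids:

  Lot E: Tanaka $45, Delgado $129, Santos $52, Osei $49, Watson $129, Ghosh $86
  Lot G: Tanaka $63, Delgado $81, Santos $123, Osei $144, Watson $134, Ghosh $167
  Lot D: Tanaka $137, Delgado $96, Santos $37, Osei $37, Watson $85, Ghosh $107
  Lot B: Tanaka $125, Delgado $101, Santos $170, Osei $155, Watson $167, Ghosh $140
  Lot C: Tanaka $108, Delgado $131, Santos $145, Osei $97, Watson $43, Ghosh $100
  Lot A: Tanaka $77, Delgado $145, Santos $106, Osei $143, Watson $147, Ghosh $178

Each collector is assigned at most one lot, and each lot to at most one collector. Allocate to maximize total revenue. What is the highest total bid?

Max total: $900

Optimal: Tanaka→Lot D ($137), Delgado→Lot E ($129), Santos→Lot C ($145), Osei→Lot G ($144), Watson→Lot B ($167), Ghosh→Lot A ($178) — total 137+129+145+144+167+178 = $900.
Next-best assignment: Tanaka→Lot D, Delgado→Lot C, Santos→Lot B, Osei→Lot G, Watson→Lot E, Ghosh→Lot A = $889.
Checked against all permutations: $900 is optimal.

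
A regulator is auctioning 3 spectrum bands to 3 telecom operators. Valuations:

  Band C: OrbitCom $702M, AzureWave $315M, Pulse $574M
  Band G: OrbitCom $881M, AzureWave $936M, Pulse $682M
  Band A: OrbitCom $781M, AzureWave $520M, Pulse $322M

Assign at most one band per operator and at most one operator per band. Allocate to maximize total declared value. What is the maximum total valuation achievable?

Maximum total: $2291M

Optimal: OrbitCom→Band A ($781M), AzureWave→Band G ($936M), Pulse→Band C ($574M) — total 781+936+574 = $2291M.
Column-greedy (each band in turn goes to its best remaining operator) gives $1960M, worse by 331.
Swapping Pulse↔AzureWave (Pulse→Band G $682M, AzureWave→Band C $315M) loses 513.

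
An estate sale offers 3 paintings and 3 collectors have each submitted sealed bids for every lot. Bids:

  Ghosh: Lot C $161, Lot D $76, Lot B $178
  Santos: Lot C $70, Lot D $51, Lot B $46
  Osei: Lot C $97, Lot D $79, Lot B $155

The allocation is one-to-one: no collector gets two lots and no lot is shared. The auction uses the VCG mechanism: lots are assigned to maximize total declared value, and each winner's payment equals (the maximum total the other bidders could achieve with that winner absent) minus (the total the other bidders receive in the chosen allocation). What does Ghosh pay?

Ghosh pays $19.

Efficient allocation: Ghosh→Lot C ($161), Santos→Lot D ($51), Osei→Lot B ($155); total welfare W = $367.
Ghosh receives Lot C at value $161, so the others get W − 161 = $206.
Without Ghosh: best allocation of the remaining 2 bidders over all 3 lots is Santos→Lot C ($70), Osei→Lot B ($155), total $225.
VCG payment = (others' best without Ghosh) − (others' welfare with Ghosh) = 225 − 206 = $19.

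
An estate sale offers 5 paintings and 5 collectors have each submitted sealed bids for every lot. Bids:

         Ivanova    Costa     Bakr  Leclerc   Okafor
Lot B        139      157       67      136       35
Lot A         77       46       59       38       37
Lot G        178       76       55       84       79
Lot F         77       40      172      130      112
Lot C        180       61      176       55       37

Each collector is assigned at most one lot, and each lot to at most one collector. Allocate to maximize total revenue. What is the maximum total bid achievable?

Max total: $678

This is the linear assignment problem.
Optimal: Ivanova→Lot G ($178), Costa→Lot B ($157), Bakr→Lot C ($176), Leclerc→Lot F ($130), Okafor→Lot A ($37) — total 178+157+176+130+37 = $678.
Row-greedy (each collector in turn takes its best remaining lot) gives $630, worse by 48.
Next-best assignment: Ivanova→Lot G, Costa→Lot B, Bakr→Lot C, Leclerc→Lot A, Okafor→Lot F = $661.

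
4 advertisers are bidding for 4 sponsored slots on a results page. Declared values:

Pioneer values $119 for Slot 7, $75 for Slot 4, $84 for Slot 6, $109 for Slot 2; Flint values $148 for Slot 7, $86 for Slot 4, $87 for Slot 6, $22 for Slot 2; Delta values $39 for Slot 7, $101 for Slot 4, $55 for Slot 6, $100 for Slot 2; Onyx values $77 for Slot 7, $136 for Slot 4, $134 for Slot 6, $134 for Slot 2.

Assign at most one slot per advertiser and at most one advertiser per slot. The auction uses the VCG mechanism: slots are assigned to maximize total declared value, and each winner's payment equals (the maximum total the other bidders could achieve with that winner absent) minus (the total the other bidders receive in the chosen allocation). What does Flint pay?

Efficient allocation: Pioneer→Slot 2 ($109), Flint→Slot 7 ($148), Delta→Slot 4 ($101), Onyx→Slot 6 ($134); total welfare W = $492.
Flint receives Slot 7 at value $148, so the others get W − 148 = $344.
Without Flint: best allocation of the remaining 3 bidders over all 4 slots is Pioneer→Slot 7 ($119), Delta→Slot 2 ($100), Onyx→Slot 4 ($136), total $355.
VCG payment = (others' best without Flint) − (others' welfare with Flint) = 355 − 344 = $11.

Flint pays $11.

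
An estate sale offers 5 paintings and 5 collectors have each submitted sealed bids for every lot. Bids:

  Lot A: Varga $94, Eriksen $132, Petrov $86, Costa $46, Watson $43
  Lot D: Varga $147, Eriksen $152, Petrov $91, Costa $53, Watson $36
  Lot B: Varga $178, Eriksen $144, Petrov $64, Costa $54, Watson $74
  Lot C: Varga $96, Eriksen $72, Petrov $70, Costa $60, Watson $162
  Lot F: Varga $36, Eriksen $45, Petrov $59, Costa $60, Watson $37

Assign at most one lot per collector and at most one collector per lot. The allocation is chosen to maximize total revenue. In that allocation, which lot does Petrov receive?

Optimal: Varga→Lot B ($178), Eriksen→Lot D ($152), Petrov→Lot A ($86), Costa→Lot F ($60), Watson→Lot C ($162) — total 178+152+86+60+162 = $638.
Row-greedy (each collector in turn takes its best remaining lot) gives $513, worse by 125.
No other one-to-one assignment exceeds $638.
Petrov's own top lot is Lot D ($91), but forcing Petrov→Lot D and reassigning the rest optimally gives only $623 — worse by 15.

Petrov receives Lot A.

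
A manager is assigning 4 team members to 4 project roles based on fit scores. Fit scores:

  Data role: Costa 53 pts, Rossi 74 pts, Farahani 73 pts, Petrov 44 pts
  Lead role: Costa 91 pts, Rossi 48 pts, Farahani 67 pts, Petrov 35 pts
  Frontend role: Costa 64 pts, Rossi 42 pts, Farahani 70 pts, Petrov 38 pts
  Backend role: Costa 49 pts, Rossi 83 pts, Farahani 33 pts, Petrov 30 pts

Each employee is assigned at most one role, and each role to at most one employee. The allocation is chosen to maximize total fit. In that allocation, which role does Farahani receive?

Farahani receives Frontend role.

Optimal: Costa→Lead role (91 pts), Rossi→Backend role (83 pts), Farahani→Frontend role (70 pts), Petrov→Data role (44 pts) — total 91+83+70+44 = 288 pts.
Max-entry greedy (repeatedly take the single best remaining cell) gives 285 pts, worse by 3.
Next-best assignment: Costa→Lead role, Rossi→Backend role, Farahani→Data role, Petrov→Frontend role = 285 pts.
Swapping Petrov↔Rossi (Petrov→Backend role 30 pts, Rossi→Data role 74 pts) loses 23.
Checked against all permutations: 288 pts is optimal.
Farahani's own top role is Data role (73 pts), but forcing Farahani→Data role and reassigning the rest optimally gives only 285 pts — worse by 3.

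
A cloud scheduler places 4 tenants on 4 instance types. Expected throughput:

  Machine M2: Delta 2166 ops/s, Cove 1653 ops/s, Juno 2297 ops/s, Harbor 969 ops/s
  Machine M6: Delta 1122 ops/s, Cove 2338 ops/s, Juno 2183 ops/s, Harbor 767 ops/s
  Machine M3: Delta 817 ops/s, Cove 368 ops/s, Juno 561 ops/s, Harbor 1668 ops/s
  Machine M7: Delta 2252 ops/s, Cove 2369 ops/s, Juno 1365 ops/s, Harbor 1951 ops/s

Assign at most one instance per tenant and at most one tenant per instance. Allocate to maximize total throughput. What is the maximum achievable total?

Optimal: Delta→Machine M7 (2252 ops/s), Cove→Machine M6 (2338 ops/s), Juno→Machine M2 (2297 ops/s), Harbor→Machine M3 (1668 ops/s) — total 2252+2338+2297+1668 = 8555 ops/s.
Max-entry greedy (repeatedly take the single best remaining cell) gives 7456 ops/s, worse by 1099.
No other one-to-one assignment exceeds 8555 ops/s.

Maximum total: 8555 ops/s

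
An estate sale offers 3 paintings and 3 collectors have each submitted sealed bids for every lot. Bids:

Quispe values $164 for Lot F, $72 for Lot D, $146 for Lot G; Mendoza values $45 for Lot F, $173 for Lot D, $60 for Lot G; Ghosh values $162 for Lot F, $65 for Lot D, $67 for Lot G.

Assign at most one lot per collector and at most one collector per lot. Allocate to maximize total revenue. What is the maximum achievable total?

This is the linear assignment problem.
Optimal: Quispe→Lot G ($146), Mendoza→Lot D ($173), Ghosh→Lot F ($162) — total 146+173+162 = $481.
Max-entry greedy (repeatedly take the single best remaining cell) gives $404, worse by 77.
Next-best assignment: Quispe→Lot F, Mendoza→Lot D, Ghosh→Lot G = $404.
Swapping Ghosh↔Quispe (Ghosh→Lot G $67, Quispe→Lot F $164) loses 77.

Max total: $481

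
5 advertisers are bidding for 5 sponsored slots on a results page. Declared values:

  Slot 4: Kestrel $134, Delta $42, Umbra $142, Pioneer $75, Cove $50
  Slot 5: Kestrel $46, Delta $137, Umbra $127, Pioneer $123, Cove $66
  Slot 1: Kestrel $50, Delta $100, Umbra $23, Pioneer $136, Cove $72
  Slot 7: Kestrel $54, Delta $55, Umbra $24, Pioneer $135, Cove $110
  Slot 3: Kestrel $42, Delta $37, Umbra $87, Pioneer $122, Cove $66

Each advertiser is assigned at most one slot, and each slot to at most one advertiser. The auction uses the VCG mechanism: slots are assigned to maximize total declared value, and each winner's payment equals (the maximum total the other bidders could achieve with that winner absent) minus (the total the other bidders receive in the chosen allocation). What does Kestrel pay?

Kestrel pays $55.

Efficient allocation: Kestrel→Slot 4 ($134), Delta→Slot 5 ($137), Umbra→Slot 3 ($87), Pioneer→Slot 1 ($136), Cove→Slot 7 ($110); total welfare W = $604.
Kestrel receives Slot 4 at value $134, so the others get W − 134 = $470.
Without Kestrel: best allocation of the remaining 4 bidders over all 5 slots is Delta→Slot 5 ($137), Umbra→Slot 4 ($142), Pioneer→Slot 1 ($136), Cove→Slot 7 ($110), total $525.
VCG payment = (others' best without Kestrel) − (others' welfare with Kestrel) = 525 − 470 = $55.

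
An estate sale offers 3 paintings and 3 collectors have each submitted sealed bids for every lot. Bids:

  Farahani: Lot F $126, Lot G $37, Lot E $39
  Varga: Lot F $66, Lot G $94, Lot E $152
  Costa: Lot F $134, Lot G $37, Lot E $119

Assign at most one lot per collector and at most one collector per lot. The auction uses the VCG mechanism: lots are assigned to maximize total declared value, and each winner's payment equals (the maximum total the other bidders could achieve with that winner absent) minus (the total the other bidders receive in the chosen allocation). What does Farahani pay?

Efficient allocation: Farahani→Lot F ($126), Varga→Lot G ($94), Costa→Lot E ($119); total welfare W = $339.
Farahani receives Lot F at value $126, so the others get W − 126 = $213.
Without Farahani: best allocation of the remaining 2 bidders over all 3 lots is Varga→Lot E ($152), Costa→Lot F ($134), total $286.
VCG payment = (others' best without Farahani) − (others' welfare with Farahani) = 286 − 213 = $73.

Farahani pays $73.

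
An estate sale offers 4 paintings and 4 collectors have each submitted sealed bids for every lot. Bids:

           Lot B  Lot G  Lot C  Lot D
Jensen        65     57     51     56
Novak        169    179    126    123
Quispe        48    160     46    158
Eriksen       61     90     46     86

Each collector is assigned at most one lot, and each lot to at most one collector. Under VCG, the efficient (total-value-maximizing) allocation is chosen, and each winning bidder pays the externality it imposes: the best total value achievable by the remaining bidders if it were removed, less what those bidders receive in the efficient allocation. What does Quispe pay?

Efficient allocation: Jensen→Lot C ($51), Novak→Lot B ($169), Quispe→Lot D ($158), Eriksen→Lot G ($90); total welfare W = $468.
Quispe receives Lot D at value $158, so the others get W − 158 = $310.
Without Quispe: best allocation of the remaining 3 bidders over all 4 lots is Jensen→Lot B ($65), Novak→Lot G ($179), Eriksen→Lot D ($86), total $330.
VCG payment = (others' best without Quispe) − (others' welfare with Quispe) = 330 − 310 = $20.

Quispe pays $20.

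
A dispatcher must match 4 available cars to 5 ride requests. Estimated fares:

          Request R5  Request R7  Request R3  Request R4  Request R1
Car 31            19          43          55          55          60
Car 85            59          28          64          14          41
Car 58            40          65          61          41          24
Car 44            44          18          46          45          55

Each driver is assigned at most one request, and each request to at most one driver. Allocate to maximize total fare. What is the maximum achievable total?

Optimal: Car 31→Request R4 ($55), Car 85→Request R3 ($64), Car 58→Request R7 ($65), Car 44→Request R1 ($55) — total 55+64+65+55 = $239.
Column-greedy (each request in turn goes to its best remaining driver) gives $224, worse by 15.
Every other assignment is strictly worse.

Maximum total: $239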